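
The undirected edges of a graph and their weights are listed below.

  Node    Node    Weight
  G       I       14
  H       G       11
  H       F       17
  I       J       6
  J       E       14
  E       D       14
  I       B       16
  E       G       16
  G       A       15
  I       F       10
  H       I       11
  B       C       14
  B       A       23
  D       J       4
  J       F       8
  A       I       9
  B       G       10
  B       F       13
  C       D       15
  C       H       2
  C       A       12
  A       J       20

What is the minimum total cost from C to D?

Running Dijkstra from C:
C: 0
H: 2  (via C)
A: 12  (via C)
G: 13  (via H)
I: 13  (via H)
B: 14  (via C)
D: 15  (via C)
Shortest route: C → D = 15.

15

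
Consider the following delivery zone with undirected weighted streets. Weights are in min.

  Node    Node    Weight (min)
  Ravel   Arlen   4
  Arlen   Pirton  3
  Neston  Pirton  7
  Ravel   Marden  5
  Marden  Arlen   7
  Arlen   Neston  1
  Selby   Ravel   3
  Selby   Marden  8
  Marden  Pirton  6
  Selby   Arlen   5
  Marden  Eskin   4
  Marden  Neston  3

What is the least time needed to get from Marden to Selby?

8 min

Running Dijkstra from Marden:
Marden: 0
Neston: 3  (via Marden)
Eskin: 4  (via Marden)
Arlen: 4  (via Neston)
Ravel: 5  (via Marden)
Pirton: 6  (via Marden)
Selby: 8  (via Marden)
Shortest route: Marden → Selby = 8 min.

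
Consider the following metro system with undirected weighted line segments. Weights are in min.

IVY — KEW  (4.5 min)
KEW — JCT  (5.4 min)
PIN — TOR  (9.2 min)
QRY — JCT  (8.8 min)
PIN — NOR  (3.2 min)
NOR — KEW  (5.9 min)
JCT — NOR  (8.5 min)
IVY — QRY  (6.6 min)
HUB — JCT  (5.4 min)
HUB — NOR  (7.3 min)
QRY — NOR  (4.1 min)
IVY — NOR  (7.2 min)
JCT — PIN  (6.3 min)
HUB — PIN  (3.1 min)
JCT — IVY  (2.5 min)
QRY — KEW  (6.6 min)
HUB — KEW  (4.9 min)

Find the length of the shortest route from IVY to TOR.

18 min

Candidate routes:
IVY - NOR - PIN - TOR: 7.2+3.2+9.2 = 19.6
IVY - JCT - PIN - TOR: 2.5+6.3+9.2 = 18
IVY - JCT - HUB - PIN - TOR: 2.5+5.4+3.1+9.2 = 20.2
Cheapest is IVY - JCT - PIN - TOR at 18 min.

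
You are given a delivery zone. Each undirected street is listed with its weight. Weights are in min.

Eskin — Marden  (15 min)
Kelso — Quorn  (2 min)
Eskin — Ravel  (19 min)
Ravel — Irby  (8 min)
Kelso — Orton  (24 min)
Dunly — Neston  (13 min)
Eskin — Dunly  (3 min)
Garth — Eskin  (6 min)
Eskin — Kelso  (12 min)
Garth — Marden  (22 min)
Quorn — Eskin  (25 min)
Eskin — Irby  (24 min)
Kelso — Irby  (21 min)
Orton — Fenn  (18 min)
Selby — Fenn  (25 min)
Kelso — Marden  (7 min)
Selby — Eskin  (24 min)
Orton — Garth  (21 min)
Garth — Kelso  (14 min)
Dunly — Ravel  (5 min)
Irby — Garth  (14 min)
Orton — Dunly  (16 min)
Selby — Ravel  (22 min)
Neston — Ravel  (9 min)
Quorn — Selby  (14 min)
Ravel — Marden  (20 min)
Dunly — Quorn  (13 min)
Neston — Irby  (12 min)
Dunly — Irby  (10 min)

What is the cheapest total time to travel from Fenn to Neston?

47 min

Candidate routes:
Fenn - Orton - Dunly - Neston: 18+16+13 = 47
Fenn - Orton - Dunly - Ravel - Neston: 18+16+5+9 = 48
Fenn - Selby - Ravel - Neston: 25+22+9 = 56
The minimum is 47 min via Fenn - Orton - Dunly - Neston.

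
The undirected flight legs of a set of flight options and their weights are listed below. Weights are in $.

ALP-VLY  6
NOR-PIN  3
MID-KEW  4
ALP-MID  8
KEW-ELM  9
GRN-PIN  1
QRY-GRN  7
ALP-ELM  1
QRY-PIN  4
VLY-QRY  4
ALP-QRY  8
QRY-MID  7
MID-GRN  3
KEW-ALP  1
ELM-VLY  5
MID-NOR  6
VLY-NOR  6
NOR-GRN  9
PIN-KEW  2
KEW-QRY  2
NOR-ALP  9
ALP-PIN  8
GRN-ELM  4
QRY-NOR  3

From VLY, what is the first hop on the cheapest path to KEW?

QRY

Enumerating some paths:
VLY–QRY–KEW: 4+2 = 6
VLY–ELM–ALP–KEW: 5+1+1 = 7
VLY–ALP–KEW: 6+1 = 7
Cheapest is VLY–QRY–KEW at $6.
So from VLY the first move is to QRY.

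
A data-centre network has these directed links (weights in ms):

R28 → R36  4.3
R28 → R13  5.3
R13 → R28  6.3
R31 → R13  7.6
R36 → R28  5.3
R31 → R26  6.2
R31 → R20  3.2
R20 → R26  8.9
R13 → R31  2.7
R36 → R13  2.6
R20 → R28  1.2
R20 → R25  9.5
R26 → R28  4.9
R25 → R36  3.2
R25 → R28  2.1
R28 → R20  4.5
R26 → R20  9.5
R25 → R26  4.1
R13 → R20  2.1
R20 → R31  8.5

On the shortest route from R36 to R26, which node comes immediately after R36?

Candidate routes:
R36 - R13 - R31 - R26: 2.6+2.7+6.2 = 11.5
R36 - R13 - R20 - R26: 2.6+2.1+8.9 = 13.6
Cheapest is R36 - R13 - R31 - R26 at 11.5 ms.
So from R36 the first move is to R13.

R13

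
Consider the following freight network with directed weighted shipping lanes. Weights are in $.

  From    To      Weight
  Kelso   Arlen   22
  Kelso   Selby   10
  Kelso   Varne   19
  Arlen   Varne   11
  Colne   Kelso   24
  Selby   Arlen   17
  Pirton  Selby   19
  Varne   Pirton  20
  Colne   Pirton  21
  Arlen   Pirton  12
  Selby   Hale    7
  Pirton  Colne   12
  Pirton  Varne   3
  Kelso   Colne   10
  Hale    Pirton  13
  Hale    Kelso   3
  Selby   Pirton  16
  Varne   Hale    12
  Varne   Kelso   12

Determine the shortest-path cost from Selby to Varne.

$19

Candidate routes:
Selby - Pirton - Varne: 16+3 = 19
Selby - Hale - Pirton - Varne: 7+13+3 = 23
Selby - Arlen - Varne: 17+11 = 28
The minimum is $19 via Selby - Pirton - Varne.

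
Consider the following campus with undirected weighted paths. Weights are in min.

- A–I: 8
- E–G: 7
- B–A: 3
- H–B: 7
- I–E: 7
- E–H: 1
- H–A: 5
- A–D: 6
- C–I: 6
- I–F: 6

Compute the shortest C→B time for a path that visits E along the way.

21 min

Shortest C→E: C–I–E = 13
Best E to B: E–H–B costing 8
Total via E: 13 + 8 = 21 min.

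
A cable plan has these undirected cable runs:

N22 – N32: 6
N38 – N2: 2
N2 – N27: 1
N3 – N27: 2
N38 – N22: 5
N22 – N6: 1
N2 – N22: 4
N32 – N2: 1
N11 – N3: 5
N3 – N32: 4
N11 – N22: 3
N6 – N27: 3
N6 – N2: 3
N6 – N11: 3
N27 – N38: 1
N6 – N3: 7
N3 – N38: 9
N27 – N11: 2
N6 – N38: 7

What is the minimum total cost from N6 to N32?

Shortest distances from N6:
N6: 0
N22: 1  (via N6)
N27: 3  (via N6)
N2: 3  (via N6)
N11: 3  (via N6)
N32: 4  (via N2)
Shortest route: N6 → N2 → N32 = 4.

4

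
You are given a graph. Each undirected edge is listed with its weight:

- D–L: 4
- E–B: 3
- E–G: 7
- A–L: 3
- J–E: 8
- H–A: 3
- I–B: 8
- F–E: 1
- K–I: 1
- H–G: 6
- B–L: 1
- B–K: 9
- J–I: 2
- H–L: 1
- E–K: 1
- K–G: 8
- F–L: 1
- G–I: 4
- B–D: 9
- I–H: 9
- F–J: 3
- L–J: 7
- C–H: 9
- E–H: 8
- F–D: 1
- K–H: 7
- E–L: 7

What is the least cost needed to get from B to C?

11

Compare a few routes:
B → L → A → H → C: 1+3+3+9 = 16
B → L → H → C: 1+1+9 = 11
B → E → F → D → L → H → C: 3+1+1+4+1+9 = 19
B → E → F → L → H → C: 3+1+1+1+9 = 15
The minimum is 11 via B → L → H → C.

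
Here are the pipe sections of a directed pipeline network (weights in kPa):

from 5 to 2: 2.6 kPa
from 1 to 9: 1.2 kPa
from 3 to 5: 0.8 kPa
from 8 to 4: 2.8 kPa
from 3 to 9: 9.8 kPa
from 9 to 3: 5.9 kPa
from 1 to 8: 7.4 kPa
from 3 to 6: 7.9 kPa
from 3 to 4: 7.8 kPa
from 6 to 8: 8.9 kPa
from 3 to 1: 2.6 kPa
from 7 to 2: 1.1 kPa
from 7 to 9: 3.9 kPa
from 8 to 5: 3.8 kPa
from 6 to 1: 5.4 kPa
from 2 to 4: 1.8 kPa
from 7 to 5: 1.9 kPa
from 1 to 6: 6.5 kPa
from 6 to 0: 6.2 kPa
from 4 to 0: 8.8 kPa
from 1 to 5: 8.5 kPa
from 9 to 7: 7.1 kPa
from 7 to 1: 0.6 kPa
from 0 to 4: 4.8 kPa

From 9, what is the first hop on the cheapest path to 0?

7

Enumerating some paths:
9 → 3 → 5 → 2 → 4 → 0: 5.9+0.8+2.6+1.8+8.8 = 19.9
9 → 7 → 2 → 4 → 0: 7.1+1.1+1.8+8.8 = 18.8
9 → 3 → 6 → 0: 5.9+7.9+6.2 = 20
The minimum is 18.8 kPa via 9 → 7 → 2 → 4 → 0.
So from 9 the first move is to 7.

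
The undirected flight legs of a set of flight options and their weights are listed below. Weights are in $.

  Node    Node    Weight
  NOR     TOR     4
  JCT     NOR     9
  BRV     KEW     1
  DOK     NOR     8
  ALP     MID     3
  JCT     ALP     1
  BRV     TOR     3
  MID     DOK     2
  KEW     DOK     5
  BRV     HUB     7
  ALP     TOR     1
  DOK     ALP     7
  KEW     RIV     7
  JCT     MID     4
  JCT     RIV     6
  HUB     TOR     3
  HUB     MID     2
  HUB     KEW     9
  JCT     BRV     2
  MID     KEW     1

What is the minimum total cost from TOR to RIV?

$8

Candidate routes:
TOR → ALP → JCT → RIV: 1+1+6 = 8
TOR → BRV → JCT → RIV: 3+2+6 = 11
The minimum is $8 via TOR → ALP → JCT → RIV.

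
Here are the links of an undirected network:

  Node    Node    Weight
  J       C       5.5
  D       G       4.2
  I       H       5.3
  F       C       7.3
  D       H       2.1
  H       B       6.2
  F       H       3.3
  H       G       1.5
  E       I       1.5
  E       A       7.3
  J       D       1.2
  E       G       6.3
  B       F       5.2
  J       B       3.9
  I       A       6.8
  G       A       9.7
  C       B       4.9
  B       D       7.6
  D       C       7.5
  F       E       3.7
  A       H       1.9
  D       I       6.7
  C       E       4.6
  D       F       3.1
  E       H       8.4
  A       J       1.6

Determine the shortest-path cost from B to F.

5.2

Shortest distances from B:
B: 0
J: 3.9  (via B)
C: 4.9  (via B)
D: 5.1  (via J)
F: 5.2  (via B)
Shortest route: B–F = 5.2.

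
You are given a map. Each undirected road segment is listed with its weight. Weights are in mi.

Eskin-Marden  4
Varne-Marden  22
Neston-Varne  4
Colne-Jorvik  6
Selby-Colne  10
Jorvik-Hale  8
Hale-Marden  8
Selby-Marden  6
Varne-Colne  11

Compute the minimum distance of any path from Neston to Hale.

Running Dijkstra from Neston:
Neston: 0
Varne: 4  (via Neston)
Colne: 15  (via Varne)
Jorvik: 21  (via Colne)
Selby: 25  (via Colne)
Marden: 26  (via Varne)
Hale: 29  (via Jorvik)
Shortest route: Neston → Varne → Colne → Jorvik → Hale = 29 mi.

29 mi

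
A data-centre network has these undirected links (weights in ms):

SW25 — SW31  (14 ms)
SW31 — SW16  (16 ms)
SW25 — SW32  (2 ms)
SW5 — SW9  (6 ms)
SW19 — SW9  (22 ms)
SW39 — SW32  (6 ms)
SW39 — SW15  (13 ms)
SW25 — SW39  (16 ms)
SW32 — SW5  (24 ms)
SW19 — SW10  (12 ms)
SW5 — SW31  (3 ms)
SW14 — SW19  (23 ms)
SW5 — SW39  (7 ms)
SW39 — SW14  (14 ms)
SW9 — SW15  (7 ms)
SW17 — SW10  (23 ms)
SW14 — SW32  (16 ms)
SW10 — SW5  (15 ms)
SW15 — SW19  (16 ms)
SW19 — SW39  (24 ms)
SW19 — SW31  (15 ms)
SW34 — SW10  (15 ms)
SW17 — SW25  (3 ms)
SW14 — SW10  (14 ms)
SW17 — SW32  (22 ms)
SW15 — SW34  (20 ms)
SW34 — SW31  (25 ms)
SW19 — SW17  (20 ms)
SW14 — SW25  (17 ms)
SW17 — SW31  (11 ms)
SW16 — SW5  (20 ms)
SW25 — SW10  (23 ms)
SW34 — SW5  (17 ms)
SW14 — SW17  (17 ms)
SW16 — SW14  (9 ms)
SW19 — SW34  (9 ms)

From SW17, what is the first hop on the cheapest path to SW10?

SW10

Enumerating some paths:
SW17–SW31–SW5–SW10: 11+3+15 = 29
SW17–SW25–SW10: 3+23 = 26
SW17–SW14–SW10: 17+14 = 31
SW17–SW10: 23 = 23
Cheapest is SW17–SW10 at 23 ms.
So from SW17 the first move is to SW10.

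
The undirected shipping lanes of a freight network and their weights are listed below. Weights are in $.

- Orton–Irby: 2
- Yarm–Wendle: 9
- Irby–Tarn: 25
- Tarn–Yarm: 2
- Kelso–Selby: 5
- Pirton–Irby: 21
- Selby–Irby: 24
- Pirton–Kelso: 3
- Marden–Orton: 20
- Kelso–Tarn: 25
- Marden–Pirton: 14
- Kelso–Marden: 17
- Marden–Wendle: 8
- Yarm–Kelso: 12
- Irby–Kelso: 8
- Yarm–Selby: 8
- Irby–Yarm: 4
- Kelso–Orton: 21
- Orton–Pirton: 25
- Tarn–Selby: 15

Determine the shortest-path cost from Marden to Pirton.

$14

Settle nodes by increasing distance from Marden:
Marden: 0
Wendle: 8  (via Marden)
Pirton: 14  (via Marden)
Shortest route: Marden → Pirton = $14.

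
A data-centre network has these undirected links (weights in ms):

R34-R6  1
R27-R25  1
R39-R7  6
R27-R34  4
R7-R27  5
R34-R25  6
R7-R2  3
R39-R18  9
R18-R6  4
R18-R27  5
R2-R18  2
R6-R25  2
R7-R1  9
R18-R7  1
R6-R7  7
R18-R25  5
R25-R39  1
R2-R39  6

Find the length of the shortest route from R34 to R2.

Shortest distances from R34:
R34: 0
R6: 1  (via R34)
R25: 3  (via R6)
R27: 4  (via R34)
R39: 4  (via R25)
R18: 5  (via R6)
R7: 6  (via R18)
R2: 7  (via R18)
Shortest route: R34–R6–R18–R2 = 7 ms.

7 ms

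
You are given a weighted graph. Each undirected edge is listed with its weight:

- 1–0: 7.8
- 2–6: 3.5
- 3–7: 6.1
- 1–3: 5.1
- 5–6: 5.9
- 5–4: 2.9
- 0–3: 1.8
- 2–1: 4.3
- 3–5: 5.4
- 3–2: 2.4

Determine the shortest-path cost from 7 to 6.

Running Dijkstra from 7:
7: 0
3: 6.1  (via 7)
0: 7.9  (via 3)
2: 8.5  (via 3)
1: 11.2  (via 3)
5: 11.5  (via 3)
6: 12  (via 2)
Shortest route: 7 → 3 → 2 → 6 = 12.

12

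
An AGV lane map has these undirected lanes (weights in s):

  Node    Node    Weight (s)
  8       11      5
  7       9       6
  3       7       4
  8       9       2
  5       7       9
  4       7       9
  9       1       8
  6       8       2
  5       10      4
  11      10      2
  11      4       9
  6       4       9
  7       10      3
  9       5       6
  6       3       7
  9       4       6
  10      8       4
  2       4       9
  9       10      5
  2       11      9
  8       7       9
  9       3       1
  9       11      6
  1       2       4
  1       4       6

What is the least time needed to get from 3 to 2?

Candidate routes:
3 - 9 - 1 - 2: 1+8+4 = 13
3 - 9 - 11 - 2: 1+6+9 = 16
Cheapest is 3 - 9 - 1 - 2 at 13 s.

13 s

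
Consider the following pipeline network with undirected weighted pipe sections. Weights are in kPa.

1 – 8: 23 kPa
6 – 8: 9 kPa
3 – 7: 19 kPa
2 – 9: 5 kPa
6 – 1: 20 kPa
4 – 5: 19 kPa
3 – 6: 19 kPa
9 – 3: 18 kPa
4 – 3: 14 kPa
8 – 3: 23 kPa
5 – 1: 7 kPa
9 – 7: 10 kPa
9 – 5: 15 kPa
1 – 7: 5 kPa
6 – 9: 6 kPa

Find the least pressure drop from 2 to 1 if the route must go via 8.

Shortest 2→8: 2 → 9 → 6 → 8 = 20
Shortest 8→1: 8 → 1 = 23
Total via 8: 20 + 23 = 43 kPa.

43 kPa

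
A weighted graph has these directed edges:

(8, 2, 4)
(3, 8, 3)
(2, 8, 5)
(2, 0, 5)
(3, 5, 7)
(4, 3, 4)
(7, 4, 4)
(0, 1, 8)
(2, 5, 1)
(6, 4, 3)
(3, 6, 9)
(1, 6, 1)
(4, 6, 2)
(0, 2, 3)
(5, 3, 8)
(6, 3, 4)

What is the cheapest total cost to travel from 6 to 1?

Compare a few routes:
6–4–3–8–2–0–1: 3+4+3+4+5+8 = 27
6–3–8–2–0–1: 4+3+4+5+8 = 24
The minimum is 24 via 6–3–8–2–0–1.

24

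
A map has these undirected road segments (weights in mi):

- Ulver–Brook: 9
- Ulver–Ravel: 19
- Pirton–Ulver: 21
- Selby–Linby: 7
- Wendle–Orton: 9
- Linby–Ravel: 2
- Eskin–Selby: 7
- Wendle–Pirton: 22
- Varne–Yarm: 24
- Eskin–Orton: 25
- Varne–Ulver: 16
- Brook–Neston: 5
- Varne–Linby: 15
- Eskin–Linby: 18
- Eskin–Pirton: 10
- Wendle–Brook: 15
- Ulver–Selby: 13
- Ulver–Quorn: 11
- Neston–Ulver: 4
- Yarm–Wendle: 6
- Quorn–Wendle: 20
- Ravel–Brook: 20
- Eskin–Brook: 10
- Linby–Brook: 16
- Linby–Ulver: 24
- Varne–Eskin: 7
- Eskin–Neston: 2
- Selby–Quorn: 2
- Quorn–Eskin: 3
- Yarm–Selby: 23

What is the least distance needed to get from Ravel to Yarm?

32 mi

Enumerating some paths:
Ravel–Linby–Selby–Yarm: 2+7+23 = 32
Ravel–Linby–Selby–Quorn–Wendle–Yarm: 2+7+2+20+6 = 37
The minimum is 32 mi via Ravel–Linby–Selby–Yarm.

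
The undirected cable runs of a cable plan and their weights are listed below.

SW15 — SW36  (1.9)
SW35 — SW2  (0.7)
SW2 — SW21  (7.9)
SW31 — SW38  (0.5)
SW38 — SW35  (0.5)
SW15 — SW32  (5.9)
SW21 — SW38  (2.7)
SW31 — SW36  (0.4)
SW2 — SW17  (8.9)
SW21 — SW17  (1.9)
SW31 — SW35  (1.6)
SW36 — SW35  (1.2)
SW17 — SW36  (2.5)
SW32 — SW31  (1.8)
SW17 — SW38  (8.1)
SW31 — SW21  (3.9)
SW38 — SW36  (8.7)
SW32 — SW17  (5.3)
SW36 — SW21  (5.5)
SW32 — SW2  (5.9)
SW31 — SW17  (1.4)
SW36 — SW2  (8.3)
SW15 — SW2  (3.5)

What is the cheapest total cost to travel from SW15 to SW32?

Shortest distances from SW15:
SW15: 0
SW36: 1.9  (via SW15)
SW31: 2.3  (via SW36)
SW38: 2.8  (via SW31)
SW35: 3.1  (via SW36)
SW2: 3.5  (via SW15)
SW17: 3.7  (via SW31)
SW32: 4.1  (via SW31)
Shortest route: SW15–SW36–SW31–SW32 = 4.1.

4.1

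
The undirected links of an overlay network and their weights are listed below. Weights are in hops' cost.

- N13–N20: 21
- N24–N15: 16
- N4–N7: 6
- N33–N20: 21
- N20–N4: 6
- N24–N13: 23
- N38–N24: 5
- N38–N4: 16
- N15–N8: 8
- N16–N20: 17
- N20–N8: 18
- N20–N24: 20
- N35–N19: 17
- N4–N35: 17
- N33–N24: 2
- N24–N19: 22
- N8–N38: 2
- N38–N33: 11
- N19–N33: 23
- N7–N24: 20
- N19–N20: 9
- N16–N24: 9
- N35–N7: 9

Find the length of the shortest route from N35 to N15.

Compare a few routes:
N35 - N7 - N4 - N38 - N8 - N15: 9+6+16+2+8 = 41
N35 - N7 - N24 - N38 - N8 - N15: 9+20+5+2+8 = 44
N35 - N4 - N38 - N8 - N15: 17+16+2+8 = 43
The minimum is 41 hops' cost via N35 - N7 - N4 - N38 - N8 - N15.

41 hops' cost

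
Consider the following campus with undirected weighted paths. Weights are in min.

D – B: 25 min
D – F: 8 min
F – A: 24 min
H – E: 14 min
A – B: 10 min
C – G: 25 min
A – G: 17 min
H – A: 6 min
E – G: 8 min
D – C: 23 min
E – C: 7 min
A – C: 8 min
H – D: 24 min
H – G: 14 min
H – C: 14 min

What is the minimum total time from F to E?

38 min

Shortest distances from F:
F: 0
D: 8  (via F)
A: 24  (via F)
H: 30  (via A)
C: 31  (via D)
B: 33  (via D)
E: 38  (via C)
Shortest route: F–D–C–E = 38 min.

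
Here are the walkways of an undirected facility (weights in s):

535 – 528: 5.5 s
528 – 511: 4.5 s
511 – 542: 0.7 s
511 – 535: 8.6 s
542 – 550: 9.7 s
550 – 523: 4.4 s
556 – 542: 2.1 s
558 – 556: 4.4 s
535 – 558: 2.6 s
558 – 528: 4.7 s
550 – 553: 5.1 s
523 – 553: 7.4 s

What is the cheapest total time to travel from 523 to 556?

16.2 s

Running Dijkstra from 523:
523: 0
550: 4.4  (via 523)
553: 7.4  (via 523)
542: 14.1  (via 550)
511: 14.8  (via 542)
556: 16.2  (via 542)
Shortest route: 523–550–542–556 = 16.2 s.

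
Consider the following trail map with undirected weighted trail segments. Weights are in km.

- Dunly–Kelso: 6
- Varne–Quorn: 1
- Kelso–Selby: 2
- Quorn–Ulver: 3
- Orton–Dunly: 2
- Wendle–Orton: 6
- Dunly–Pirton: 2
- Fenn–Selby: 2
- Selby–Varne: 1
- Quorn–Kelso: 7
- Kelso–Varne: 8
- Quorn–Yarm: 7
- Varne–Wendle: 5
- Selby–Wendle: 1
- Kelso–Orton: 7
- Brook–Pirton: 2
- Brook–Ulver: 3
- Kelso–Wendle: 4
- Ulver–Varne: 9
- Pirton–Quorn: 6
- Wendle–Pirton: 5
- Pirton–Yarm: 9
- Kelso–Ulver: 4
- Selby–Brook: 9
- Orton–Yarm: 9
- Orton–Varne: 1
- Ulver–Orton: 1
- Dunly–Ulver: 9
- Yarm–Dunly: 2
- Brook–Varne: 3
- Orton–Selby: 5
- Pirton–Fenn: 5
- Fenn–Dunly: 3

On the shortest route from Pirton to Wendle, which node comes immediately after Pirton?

Wendle

Compare a few routes:
Pirton → Brook → Varne → Selby → Wendle: 2+3+1+1 = 7
Pirton → Wendle: 5 = 5
Pirton → Dunly → Orton → Varne → Selby → Wendle: 2+2+1+1+1 = 7
Cheapest is Pirton → Wendle at 5 km.
So from Pirton the first move is to Wendle.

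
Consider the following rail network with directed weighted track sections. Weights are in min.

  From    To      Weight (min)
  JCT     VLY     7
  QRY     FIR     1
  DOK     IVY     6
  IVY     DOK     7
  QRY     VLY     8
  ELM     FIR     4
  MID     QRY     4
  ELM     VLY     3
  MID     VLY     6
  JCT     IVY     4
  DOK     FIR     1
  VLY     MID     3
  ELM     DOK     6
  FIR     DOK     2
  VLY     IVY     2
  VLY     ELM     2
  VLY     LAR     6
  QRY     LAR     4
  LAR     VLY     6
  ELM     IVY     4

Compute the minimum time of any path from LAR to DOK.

Settle nodes by increasing distance from LAR:
LAR: 0
VLY: 6  (via LAR)
ELM: 8  (via VLY)
IVY: 8  (via VLY)
MID: 9  (via VLY)
FIR: 12  (via ELM)
QRY: 13  (via MID)
DOK: 14  (via ELM)
Shortest route: LAR–VLY–ELM–DOK = 14 min.

14 min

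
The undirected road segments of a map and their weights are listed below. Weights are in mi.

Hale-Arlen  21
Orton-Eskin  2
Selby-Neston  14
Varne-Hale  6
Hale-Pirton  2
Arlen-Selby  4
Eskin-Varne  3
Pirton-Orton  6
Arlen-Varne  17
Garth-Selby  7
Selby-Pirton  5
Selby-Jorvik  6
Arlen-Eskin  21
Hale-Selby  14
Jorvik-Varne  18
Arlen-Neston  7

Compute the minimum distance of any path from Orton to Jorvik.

Settle nodes by increasing distance from Orton:
Orton: 0
Eskin: 2  (via Orton)
Varne: 5  (via Eskin)
Pirton: 6  (via Orton)
Hale: 8  (via Pirton)
Selby: 11  (via Pirton)
Arlen: 15  (via Selby)
Jorvik: 17  (via Selby)
Shortest route: Orton–Pirton–Selby–Jorvik = 17 mi.

17 mi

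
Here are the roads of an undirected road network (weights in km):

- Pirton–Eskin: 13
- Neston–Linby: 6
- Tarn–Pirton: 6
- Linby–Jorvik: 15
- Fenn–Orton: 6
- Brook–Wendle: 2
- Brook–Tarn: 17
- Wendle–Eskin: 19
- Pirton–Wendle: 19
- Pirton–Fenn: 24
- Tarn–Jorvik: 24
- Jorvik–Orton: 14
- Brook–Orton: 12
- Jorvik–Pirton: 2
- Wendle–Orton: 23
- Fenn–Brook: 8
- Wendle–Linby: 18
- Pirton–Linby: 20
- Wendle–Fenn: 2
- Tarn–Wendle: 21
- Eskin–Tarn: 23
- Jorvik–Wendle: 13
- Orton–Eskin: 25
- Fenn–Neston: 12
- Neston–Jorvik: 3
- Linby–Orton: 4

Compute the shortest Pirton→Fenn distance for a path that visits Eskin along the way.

34 km

Shortest Pirton→Eskin: Pirton → Eskin = 13
Best Eskin to Fenn: Eskin → Wendle → Fenn costing 21
Total via Eskin: 13 + 21 = 34 km.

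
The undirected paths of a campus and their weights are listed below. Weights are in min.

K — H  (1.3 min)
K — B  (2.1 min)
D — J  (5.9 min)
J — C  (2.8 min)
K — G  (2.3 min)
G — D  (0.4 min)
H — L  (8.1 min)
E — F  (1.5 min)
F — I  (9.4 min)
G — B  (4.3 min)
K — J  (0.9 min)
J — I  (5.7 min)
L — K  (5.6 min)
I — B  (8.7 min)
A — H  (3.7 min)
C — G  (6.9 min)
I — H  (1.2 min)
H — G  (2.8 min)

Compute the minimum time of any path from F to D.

13.8 min

Compare a few routes:
F–I–H–G–D: 9.4+1.2+2.8+0.4 = 13.8
F–I–H–K–G–D: 9.4+1.2+1.3+2.3+0.4 = 14.6
The minimum is 13.8 min via F–I–H–G–D.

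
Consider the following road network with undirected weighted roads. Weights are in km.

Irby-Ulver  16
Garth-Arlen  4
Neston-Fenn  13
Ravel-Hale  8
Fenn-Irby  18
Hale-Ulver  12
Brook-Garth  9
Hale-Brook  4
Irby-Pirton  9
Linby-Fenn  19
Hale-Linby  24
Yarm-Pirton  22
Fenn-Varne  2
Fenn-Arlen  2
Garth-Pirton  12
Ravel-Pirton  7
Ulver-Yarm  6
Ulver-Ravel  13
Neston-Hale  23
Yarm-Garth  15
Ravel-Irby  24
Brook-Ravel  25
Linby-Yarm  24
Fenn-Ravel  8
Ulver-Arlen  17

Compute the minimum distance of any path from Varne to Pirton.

17 km

Compare a few routes:
Varne–Fenn–Ravel–Pirton: 2+8+7 = 17
Varne–Fenn–Arlen–Garth–Pirton: 2+2+4+12 = 20
The minimum is 17 km via Varne–Fenn–Ravel–Pirton.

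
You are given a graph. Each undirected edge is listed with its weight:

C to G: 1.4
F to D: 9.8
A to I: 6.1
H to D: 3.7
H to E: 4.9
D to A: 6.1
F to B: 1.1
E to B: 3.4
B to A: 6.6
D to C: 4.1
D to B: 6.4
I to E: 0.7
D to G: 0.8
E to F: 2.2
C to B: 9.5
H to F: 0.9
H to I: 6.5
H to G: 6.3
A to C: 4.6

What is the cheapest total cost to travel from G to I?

8.3

Shortest distances from G:
G: 0
D: 0.8  (via G)
C: 1.4  (via G)
H: 4.5  (via D)
F: 5.4  (via H)
A: 6  (via C)
B: 6.5  (via F)
E: 7.6  (via F)
I: 8.3  (via E)
Shortest route: G → D → H → F → E → I = 8.3.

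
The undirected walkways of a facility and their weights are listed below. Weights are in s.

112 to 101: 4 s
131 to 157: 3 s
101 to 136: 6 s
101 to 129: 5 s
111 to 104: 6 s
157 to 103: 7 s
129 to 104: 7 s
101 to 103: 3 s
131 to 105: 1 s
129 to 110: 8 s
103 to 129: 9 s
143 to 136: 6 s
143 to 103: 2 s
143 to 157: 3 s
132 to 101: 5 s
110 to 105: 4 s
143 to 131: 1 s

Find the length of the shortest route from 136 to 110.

Shortest distances from 136:
136: 0
101: 6  (via 136)
143: 6  (via 136)
131: 7  (via 143)
105: 8  (via 131)
103: 8  (via 143)
157: 9  (via 143)
112: 10  (via 101)
129: 11  (via 101)
132: 11  (via 101)
110: 12  (via 105)
Shortest route: 136–143–131–105–110 = 12 s.

12 s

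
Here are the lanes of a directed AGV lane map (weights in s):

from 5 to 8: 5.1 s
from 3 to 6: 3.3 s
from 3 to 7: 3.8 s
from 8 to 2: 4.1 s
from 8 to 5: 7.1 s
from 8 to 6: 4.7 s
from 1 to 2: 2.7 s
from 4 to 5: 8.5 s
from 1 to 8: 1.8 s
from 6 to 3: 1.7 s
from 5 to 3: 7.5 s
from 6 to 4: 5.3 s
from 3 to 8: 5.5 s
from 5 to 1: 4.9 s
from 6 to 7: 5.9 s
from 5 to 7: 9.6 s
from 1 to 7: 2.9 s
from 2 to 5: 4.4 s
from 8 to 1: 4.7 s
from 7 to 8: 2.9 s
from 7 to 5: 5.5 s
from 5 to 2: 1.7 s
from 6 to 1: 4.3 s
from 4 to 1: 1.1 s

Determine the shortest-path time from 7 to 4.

12.9 s

Compare a few routes:
7 - 8 - 6 - 4: 2.9+4.7+5.3 = 12.9
7 - 5 - 8 - 6 - 4: 5.5+5.1+4.7+5.3 = 20.6
7 - 5 - 1 - 8 - 6 - 4: 5.5+4.9+1.8+4.7+5.3 = 22.2
7 - 5 - 3 - 6 - 4: 5.5+7.5+3.3+5.3 = 21.6
Cheapest is 7 - 8 - 6 - 4 at 12.9 s.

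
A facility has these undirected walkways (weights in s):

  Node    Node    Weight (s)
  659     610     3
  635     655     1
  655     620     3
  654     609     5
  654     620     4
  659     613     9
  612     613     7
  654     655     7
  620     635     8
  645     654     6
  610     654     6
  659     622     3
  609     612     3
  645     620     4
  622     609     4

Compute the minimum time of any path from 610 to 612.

Running Dijkstra from 610:
610: 0
659: 3  (via 610)
622: 6  (via 659)
654: 6  (via 610)
609: 10  (via 622)
620: 10  (via 654)
645: 12  (via 654)
613: 12  (via 659)
612: 13  (via 609)
Shortest route: 610–659–622–609–612 = 13 s.

13 s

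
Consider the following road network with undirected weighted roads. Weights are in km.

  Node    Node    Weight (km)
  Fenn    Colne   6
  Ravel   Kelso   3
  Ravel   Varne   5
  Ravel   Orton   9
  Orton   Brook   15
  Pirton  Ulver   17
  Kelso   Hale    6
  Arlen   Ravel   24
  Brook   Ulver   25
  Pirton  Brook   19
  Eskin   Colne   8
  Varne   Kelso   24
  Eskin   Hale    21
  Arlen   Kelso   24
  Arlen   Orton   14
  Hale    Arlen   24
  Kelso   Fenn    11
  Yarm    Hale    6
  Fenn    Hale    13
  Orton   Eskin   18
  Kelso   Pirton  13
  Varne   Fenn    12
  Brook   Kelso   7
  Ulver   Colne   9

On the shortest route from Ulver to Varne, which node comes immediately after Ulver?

Candidate routes:
Ulver - Colne - Fenn - Kelso - Ravel - Varne: 9+6+11+3+5 = 34
Ulver - Colne - Fenn - Varne: 9+6+12 = 27
Cheapest is Ulver - Colne - Fenn - Varne at 27 km.
So from Ulver the first move is to Colne.

Colne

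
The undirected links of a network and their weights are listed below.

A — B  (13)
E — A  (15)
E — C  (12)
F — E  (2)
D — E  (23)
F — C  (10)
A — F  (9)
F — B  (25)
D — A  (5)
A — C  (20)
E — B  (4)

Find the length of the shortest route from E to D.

16

Running Dijkstra from E:
E: 0
F: 2  (via E)
B: 4  (via E)
A: 11  (via F)
C: 12  (via E)
D: 16  (via A)
Shortest route: E → F → A → D = 16.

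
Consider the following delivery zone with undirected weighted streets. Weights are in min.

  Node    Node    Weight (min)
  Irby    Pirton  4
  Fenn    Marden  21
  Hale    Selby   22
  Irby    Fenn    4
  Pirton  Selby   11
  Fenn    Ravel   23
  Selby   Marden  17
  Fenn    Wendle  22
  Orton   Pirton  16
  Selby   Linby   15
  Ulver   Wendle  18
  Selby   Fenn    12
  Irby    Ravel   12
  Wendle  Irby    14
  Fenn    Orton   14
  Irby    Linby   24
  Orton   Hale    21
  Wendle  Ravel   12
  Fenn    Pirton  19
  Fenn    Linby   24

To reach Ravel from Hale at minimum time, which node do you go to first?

Enumerating some paths:
Hale - Selby - Fenn - Irby - Ravel: 22+12+4+12 = 50
Hale - Orton - Fenn - Irby - Ravel: 21+14+4+12 = 51
Hale - Selby - Pirton - Irby - Ravel: 22+11+4+12 = 49
Cheapest is Hale - Selby - Pirton - Irby - Ravel at 49 min.
So from Hale the first move is to Selby.

Selby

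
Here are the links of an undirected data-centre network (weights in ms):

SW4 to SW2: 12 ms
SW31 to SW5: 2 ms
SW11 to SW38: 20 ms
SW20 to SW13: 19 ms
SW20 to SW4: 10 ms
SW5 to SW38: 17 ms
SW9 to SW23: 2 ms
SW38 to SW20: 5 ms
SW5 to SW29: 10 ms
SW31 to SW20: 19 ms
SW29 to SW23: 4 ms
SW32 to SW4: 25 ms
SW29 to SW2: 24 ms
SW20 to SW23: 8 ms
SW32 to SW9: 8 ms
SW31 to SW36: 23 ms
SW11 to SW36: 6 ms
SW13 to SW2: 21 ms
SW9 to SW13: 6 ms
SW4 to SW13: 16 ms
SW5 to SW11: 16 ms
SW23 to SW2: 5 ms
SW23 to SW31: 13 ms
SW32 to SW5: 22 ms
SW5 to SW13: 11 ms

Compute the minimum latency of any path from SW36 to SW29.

32 ms

Compare a few routes:
SW36–SW11–SW5–SW31–SW23–SW29: 6+16+2+13+4 = 41
SW36–SW31–SW5–SW29: 23+2+10 = 35
SW36–SW11–SW5–SW29: 6+16+10 = 32
SW36–SW31–SW23–SW29: 23+13+4 = 40
The minimum is 32 ms via SW36–SW11–SW5–SW29.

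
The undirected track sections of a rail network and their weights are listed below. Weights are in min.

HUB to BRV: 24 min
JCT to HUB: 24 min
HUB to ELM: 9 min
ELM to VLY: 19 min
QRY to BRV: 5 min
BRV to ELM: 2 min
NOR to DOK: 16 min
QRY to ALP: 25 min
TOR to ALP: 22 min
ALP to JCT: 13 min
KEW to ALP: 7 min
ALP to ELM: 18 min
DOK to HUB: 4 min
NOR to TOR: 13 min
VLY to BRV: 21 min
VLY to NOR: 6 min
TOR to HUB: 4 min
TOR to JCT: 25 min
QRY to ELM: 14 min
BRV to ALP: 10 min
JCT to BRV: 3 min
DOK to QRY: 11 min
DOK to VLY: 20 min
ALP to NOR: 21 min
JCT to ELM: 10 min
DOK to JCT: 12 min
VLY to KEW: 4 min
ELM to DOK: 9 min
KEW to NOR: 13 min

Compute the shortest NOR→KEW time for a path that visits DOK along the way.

40 min

Best NOR to DOK: NOR → DOK costing 16
Shortest DOK→KEW: DOK → VLY → KEW = 24
Total via DOK: 16 + 24 = 40 min.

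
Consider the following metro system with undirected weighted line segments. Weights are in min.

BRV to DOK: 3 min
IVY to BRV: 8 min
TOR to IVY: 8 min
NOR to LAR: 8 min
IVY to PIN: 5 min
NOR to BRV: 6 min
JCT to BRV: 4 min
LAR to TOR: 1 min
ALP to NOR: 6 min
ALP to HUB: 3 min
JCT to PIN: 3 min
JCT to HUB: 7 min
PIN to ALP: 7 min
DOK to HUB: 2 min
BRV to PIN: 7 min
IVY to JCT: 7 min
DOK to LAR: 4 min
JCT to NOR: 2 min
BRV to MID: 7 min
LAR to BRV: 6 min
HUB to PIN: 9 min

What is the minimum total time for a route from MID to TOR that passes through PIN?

Best MID to PIN: MID–BRV–PIN costing 14
Shortest PIN→TOR: PIN–IVY–TOR = 13
Total via PIN: 14 + 13 = 27 min.

27 min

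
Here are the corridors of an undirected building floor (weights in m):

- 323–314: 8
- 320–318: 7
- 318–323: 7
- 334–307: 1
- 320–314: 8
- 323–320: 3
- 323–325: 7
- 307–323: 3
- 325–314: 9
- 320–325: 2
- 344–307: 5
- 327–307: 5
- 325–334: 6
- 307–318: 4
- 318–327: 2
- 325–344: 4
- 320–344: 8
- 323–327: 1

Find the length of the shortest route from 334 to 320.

Running Dijkstra from 334:
334: 0
307: 1  (via 334)
323: 4  (via 307)
327: 5  (via 323)
318: 5  (via 307)
344: 6  (via 307)
325: 6  (via 334)
320: 7  (via 323)
Shortest route: 334 → 307 → 323 → 320 = 7 m.

7 m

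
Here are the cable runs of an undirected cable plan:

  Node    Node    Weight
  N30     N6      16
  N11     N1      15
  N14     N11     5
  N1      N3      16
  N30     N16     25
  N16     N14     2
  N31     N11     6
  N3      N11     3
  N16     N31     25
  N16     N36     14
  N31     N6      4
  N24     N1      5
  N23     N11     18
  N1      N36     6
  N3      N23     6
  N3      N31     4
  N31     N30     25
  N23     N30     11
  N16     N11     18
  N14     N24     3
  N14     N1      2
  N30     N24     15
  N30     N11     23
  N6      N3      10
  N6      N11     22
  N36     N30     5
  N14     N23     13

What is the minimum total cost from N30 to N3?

17

Running Dijkstra from N30:
N30: 0
N36: 5  (via N30)
N23: 11  (via N30)
N1: 11  (via N36)
N14: 13  (via N1)
N24: 15  (via N30)
N16: 15  (via N14)
N6: 16  (via N30)
N3: 17  (via N23)
Shortest route: N30 → N23 → N3 = 17.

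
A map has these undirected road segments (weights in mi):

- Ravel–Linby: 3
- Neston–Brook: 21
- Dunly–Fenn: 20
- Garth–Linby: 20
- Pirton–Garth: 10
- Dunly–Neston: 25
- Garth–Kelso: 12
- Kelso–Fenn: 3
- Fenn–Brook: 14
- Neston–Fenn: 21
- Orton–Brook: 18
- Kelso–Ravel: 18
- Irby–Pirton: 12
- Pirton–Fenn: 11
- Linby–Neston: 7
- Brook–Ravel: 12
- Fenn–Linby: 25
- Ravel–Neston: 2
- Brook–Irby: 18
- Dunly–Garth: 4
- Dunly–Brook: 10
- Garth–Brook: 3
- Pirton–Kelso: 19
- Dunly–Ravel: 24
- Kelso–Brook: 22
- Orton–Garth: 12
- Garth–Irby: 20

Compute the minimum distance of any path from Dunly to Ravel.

19 mi

Settle nodes by increasing distance from Dunly:
Dunly: 0
Garth: 4  (via Dunly)
Brook: 7  (via Garth)
Pirton: 14  (via Garth)
Kelso: 16  (via Garth)
Orton: 16  (via Garth)
Fenn: 19  (via Kelso)
Ravel: 19  (via Brook)
Shortest route: Dunly → Garth → Brook → Ravel = 19 mi.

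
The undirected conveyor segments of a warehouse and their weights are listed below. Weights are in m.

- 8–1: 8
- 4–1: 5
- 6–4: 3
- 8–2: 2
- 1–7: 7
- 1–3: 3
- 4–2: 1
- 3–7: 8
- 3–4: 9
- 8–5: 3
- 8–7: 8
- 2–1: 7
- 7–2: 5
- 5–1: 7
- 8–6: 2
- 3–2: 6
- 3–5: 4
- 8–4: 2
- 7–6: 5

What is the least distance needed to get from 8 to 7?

Shortest distances from 8:
8: 0
2: 2  (via 8)
4: 2  (via 8)
6: 2  (via 8)
5: 3  (via 8)
1: 7  (via 4)
3: 7  (via 5)
7: 7  (via 2)
Shortest route: 8 → 2 → 7 = 7 m.

7 m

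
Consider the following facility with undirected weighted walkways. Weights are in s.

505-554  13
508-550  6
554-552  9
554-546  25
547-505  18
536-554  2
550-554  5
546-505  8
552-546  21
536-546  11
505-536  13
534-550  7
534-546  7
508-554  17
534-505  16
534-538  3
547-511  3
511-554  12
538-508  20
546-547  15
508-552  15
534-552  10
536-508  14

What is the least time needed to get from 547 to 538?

25 s

Candidate routes:
547 - 511 - 554 - 550 - 534 - 538: 3+12+5+7+3 = 30
547 - 505 - 546 - 534 - 538: 18+8+7+3 = 36
547 - 546 - 534 - 538: 15+7+3 = 25
The minimum is 25 s via 547 - 546 - 534 - 538.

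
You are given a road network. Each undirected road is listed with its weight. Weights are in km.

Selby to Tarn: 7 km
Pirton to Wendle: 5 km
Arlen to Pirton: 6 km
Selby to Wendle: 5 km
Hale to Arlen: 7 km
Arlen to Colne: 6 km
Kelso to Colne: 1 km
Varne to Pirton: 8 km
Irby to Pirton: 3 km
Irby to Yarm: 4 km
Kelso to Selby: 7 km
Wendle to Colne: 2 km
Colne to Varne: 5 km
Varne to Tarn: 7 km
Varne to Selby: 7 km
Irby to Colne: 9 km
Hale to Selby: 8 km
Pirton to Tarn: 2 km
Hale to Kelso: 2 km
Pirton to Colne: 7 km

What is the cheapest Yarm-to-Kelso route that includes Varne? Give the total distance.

Best Yarm to Varne: Yarm → Irby → Pirton → Varne costing 15
Best Varne to Kelso: Varne → Colne → Kelso costing 6
Total via Varne: 15 + 6 = 21 km.

21 km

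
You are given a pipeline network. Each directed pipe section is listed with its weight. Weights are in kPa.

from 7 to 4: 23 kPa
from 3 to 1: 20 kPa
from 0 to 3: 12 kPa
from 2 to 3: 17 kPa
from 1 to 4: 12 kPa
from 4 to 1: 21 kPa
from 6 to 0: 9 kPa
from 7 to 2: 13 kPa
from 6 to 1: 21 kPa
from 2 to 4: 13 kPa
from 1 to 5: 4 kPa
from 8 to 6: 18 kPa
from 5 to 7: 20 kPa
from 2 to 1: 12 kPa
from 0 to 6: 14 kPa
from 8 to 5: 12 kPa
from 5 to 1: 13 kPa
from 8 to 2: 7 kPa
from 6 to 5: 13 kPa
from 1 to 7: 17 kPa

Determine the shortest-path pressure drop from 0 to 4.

44 kPa

Candidate routes:
0 - 6 - 5 - 7 - 4: 14+13+20+23 = 70
0 - 6 - 1 - 4: 14+21+12 = 47
0 - 6 - 5 - 1 - 4: 14+13+13+12 = 52
0 - 3 - 1 - 4: 12+20+12 = 44
The minimum is 44 kPa via 0 - 3 - 1 - 4.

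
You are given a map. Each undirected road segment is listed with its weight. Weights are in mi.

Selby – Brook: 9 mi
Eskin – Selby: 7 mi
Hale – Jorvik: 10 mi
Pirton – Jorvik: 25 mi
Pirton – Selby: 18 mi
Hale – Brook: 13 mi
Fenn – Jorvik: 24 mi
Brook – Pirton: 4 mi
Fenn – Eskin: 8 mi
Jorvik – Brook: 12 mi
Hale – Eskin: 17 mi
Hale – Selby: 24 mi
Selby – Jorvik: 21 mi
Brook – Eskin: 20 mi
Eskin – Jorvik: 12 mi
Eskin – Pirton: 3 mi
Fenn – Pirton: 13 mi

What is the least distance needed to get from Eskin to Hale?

Settle nodes by increasing distance from Eskin:
Eskin: 0
Pirton: 3  (via Eskin)
Brook: 7  (via Pirton)
Selby: 7  (via Eskin)
Fenn: 8  (via Eskin)
Jorvik: 12  (via Eskin)
Hale: 17  (via Eskin)
Shortest route: Eskin → Hale = 17 mi.

17 mi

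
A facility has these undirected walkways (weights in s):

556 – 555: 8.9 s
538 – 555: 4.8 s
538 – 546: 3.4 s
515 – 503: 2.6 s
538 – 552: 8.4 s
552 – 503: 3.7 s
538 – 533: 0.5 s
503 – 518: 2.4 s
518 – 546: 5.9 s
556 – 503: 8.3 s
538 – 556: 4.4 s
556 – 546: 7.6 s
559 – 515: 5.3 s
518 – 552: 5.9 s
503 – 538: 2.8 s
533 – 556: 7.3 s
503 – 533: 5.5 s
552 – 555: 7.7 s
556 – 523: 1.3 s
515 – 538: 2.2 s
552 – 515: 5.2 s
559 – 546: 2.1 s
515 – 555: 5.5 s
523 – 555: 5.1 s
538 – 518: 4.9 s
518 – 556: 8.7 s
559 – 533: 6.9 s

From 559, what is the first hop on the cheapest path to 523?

546

Candidate routes:
559–546–538–556–523: 2.1+3.4+4.4+1.3 = 11.2
559–546–556–523: 2.1+7.6+1.3 = 11
The minimum is 11 s via 559–546–556–523.
So from 559 the first move is to 546.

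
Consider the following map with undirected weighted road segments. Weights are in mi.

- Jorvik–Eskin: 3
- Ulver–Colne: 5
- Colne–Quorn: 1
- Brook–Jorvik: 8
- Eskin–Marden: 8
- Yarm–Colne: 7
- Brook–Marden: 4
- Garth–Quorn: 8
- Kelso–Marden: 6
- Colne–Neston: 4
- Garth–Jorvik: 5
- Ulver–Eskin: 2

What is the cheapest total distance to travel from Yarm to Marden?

22 mi

Compare a few routes:
Yarm → Colne → Ulver → Eskin → Marden: 7+5+2+8 = 22
Yarm → Colne → Ulver → Eskin → Jorvik → Brook → Marden: 7+5+2+3+8+4 = 29
Cheapest is Yarm → Colne → Ulver → Eskin → Marden at 22 mi.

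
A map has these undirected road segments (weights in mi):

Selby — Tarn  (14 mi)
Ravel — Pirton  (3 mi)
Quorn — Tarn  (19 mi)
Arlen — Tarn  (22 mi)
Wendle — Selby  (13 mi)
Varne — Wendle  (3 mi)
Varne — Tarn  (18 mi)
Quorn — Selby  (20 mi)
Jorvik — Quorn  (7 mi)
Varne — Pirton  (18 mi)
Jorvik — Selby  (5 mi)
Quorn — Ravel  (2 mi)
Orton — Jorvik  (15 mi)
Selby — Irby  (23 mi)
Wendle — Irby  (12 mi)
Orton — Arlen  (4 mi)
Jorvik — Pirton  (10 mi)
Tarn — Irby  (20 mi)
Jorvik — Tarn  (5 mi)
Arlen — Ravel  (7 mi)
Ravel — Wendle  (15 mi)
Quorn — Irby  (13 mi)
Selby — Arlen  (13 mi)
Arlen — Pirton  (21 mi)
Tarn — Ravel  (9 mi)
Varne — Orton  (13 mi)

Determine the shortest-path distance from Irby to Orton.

Compare a few routes:
Irby - Quorn - Jorvik - Orton: 13+7+15 = 35
Irby - Wendle - Ravel - Arlen - Orton: 12+15+7+4 = 38
Irby - Quorn - Ravel - Arlen - Orton: 13+2+7+4 = 26
Irby - Wendle - Varne - Orton: 12+3+13 = 28
The minimum is 26 mi via Irby - Quorn - Ravel - Arlen - Orton.

26 mi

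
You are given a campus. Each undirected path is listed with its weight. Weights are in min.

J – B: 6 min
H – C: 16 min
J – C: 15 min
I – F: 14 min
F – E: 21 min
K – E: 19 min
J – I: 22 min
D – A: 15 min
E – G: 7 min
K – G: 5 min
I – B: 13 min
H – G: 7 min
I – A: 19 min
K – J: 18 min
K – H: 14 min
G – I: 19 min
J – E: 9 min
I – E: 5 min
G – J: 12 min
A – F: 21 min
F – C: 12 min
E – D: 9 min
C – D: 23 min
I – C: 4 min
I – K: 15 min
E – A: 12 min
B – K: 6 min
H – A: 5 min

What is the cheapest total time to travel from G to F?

Compare a few routes:
G–E–F: 7+21 = 28
G–E–I–F: 7+5+14 = 26
Cheapest is G–E–I–F at 26 min.

26 min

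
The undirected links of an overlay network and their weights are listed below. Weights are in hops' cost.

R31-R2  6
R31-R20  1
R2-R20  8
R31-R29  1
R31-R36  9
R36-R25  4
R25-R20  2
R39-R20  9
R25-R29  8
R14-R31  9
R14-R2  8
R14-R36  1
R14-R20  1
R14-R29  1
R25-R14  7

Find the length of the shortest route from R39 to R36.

11 hops' cost

Enumerating some paths:
R39 - R20 - R31 - R29 - R14 - R36: 9+1+1+1+1 = 13
R39 - R20 - R14 - R36: 9+1+1 = 11
The minimum is 11 hops' cost via R39 - R20 - R14 - R36.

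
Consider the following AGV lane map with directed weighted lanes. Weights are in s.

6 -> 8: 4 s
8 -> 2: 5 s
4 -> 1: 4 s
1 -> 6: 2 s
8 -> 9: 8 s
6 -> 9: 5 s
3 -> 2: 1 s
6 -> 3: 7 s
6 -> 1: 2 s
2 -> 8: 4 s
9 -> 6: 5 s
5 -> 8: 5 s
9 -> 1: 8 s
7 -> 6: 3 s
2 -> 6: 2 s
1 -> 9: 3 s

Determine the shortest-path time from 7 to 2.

Settle nodes by increasing distance from 7:
7: 0
6: 3  (via 7)
1: 5  (via 6)
8: 7  (via 6)
9: 8  (via 6)
3: 10  (via 6)
2: 11  (via 3)
Shortest route: 7–6–3–2 = 11 s.

11 s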